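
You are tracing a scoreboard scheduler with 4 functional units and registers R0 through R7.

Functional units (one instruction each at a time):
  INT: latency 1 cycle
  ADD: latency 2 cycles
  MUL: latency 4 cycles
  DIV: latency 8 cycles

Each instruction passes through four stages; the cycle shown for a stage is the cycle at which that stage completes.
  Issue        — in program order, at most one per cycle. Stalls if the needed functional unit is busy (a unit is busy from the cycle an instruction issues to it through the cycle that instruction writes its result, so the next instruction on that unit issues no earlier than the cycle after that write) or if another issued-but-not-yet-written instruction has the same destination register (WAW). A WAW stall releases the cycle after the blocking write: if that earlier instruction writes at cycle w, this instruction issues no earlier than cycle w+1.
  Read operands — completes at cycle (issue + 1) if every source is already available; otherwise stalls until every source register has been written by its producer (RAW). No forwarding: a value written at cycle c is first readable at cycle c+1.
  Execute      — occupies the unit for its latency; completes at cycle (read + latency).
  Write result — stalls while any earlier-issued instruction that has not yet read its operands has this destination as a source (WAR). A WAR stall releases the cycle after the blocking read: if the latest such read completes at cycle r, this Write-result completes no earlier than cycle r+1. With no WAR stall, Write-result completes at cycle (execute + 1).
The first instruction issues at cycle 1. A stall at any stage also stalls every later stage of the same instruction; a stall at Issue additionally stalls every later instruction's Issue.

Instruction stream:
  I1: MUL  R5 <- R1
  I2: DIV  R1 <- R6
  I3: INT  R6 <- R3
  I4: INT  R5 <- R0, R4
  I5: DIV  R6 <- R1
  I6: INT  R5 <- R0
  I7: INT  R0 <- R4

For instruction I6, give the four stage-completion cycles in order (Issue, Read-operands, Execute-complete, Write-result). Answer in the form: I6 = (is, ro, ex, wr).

I6 = (14, 15, 16, 17)

c1: I1→MUL
c2: I1 RO | I2→DIV
c3: I2 RO | I3→INT
c4: I3 RO
c5: I3 EX
c6: I1 EX | I3 WR R6
c7: I1 WR R5
c8: I4→INT
c9: I4 RO
c10: I4 EX
c11: I2 EX | I4 WR R5
c12: I2 WR R1
c13: I5→DIV
c14: I5 RO | I6→INT
c15: I6 RO
c16: I6 EX
c17: I6 WR R5
c18: I7→INT
c19: I7 RO
c20: I7 EX
c21: I7 WR R0
c22: I5 EX
c23: I5 WR R6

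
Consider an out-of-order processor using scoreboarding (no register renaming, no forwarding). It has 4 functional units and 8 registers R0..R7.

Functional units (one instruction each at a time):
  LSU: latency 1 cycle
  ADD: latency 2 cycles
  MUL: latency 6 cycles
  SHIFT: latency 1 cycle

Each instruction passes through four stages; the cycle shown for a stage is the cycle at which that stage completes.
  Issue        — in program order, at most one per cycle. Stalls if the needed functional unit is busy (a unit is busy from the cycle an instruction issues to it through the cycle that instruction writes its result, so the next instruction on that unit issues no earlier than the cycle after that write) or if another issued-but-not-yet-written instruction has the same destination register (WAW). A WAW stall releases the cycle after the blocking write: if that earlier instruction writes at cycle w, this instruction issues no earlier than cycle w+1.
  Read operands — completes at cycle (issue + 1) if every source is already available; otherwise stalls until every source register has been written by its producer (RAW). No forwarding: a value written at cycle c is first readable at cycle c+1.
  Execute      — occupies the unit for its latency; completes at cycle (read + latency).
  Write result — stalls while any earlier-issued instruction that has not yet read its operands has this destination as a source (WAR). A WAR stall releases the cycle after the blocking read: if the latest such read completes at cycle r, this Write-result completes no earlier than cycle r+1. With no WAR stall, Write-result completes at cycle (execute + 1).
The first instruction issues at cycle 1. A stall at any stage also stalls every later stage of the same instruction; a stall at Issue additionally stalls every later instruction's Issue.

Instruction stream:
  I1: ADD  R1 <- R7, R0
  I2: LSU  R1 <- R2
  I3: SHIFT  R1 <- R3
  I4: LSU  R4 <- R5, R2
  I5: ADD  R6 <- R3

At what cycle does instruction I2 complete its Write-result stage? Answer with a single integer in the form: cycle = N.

[1] I1 issues→ADD
[2] I1 reads
[4] I1 exec-done
[5] I1 writes R1
[6] I2 issues→LSU
[7] I2 reads
[8] I2 exec-done
[9] I2 writes R1
[10] I3 issues→SHIFT
[11] I3 reads, I4 issues→LSU
[12] I3 exec-done, I4 reads, I5 issues→ADD
[13] I3 writes R1, I4 exec-done, I5 reads
[14] I4 writes R4
[15] I5 exec-done
[16] I5 writes R6

cycle = 9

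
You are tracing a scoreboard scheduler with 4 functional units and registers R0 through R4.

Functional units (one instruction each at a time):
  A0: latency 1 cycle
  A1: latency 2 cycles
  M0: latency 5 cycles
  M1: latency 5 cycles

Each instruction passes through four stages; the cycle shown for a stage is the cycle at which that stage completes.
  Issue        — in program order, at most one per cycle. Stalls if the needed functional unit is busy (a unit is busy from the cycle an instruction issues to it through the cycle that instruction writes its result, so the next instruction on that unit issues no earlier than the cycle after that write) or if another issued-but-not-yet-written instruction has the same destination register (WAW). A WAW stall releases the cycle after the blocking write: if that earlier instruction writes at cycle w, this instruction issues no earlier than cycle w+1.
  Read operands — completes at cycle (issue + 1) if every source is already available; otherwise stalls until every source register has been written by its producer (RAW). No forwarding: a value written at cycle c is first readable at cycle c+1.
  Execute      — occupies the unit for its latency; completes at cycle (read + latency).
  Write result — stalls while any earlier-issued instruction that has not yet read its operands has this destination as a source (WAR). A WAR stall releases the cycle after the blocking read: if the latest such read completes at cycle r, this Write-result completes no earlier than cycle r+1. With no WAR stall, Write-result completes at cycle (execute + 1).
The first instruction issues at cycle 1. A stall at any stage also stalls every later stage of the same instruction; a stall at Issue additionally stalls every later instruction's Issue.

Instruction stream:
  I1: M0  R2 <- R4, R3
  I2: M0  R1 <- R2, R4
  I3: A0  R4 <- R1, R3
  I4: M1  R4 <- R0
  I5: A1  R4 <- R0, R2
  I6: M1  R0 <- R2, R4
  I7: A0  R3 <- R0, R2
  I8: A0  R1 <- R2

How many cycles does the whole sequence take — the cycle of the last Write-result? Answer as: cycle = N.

cycle = 46

I1 -> (1, 2, 7, 8)
I2 -> (9, 10, 15, 16)  // struct: M0 busy until I1 writes@8
I3 -> (10, 17, 18, 19)  // RAW R1: wait I2 write@16
I4 -> (20, 21, 26, 27)  // WAW R4: wait I3 write@19
I5 -> (28, 29, 31, 32)  // WAW R4: wait I4 write@27
I6 -> (29, 33, 38, 39)  // RAW R4: wait I5 write@32
I7 -> (30, 40, 41, 42)  // RAW R0: wait I6 write@39
I8 -> (43, 44, 45, 46)  // struct: A0 busy until I7 writes@42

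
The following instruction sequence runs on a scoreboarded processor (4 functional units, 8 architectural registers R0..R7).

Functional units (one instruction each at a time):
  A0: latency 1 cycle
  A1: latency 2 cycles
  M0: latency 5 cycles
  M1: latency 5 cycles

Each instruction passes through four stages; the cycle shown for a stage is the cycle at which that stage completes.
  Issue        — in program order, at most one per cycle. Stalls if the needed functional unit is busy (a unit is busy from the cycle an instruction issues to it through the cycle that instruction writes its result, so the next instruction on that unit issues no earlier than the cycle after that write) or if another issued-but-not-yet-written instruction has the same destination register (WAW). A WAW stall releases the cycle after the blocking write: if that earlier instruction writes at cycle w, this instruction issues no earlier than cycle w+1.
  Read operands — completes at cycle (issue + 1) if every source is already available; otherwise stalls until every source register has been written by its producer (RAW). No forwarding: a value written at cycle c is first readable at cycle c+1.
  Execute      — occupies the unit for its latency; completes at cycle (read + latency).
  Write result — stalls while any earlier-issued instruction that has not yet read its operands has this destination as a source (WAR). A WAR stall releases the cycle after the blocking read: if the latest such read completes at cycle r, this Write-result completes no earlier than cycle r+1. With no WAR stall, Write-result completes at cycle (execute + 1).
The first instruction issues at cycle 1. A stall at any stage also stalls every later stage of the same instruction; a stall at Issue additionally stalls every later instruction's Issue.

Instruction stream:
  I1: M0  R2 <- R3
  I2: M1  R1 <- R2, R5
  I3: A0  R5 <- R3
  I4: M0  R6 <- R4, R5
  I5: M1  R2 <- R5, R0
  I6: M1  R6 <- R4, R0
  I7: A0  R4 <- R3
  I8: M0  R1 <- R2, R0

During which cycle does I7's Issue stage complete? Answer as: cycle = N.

I1  is:1  ro:2  ex:7  wr:8
I2  is:2  ro:9  ex:14  wr:15  — RAW R2: wait I1 write@8
I3  is:3  ro:4  ex:5  wr:10  — WAR R5: wait I2 read@9
I4  is:9  ro:11  ex:16  wr:17  — struct: M0 busy until I1 writes@8, RAW R5: wait I3 write@10
I5  is:16  ro:17  ex:22  wr:23  — struct: M1 busy until I2 writes@15
I6  is:24  ro:25  ex:30  wr:31  — struct: M1 busy until I5 writes@23
I7  is:25  ro:26  ex:27  wr:28
I8  is:26  ro:27  ex:32  wr:33

cycle = 25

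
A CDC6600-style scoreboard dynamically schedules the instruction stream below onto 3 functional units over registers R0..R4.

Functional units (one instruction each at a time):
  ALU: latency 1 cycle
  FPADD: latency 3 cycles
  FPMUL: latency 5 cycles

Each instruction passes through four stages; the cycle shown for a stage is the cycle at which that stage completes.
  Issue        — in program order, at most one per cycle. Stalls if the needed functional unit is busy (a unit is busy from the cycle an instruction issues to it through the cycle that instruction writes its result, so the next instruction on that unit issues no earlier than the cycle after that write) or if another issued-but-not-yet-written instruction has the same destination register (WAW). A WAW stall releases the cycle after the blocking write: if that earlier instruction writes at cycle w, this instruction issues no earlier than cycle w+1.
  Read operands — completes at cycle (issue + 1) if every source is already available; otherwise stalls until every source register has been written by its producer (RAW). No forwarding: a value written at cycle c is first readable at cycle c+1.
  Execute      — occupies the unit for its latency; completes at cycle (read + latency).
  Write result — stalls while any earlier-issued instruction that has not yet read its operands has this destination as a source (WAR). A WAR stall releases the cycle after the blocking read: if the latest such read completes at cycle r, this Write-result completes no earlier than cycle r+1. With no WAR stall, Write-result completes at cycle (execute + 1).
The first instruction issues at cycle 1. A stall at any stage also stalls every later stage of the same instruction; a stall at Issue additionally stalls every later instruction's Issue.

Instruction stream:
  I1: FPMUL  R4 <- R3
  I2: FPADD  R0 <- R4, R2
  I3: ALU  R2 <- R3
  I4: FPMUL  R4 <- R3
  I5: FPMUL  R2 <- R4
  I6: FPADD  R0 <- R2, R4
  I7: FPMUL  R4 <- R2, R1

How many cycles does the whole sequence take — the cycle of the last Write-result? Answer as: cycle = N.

I1: IS=1 RO=2 EX=7 WR=8
I2: IS=2 RO=9 EX=12 WR=13  [RAW R4: wait I1 write@8]
I3: IS=3 RO=4 EX=5 WR=10  [WAR R2: wait I2 read@9]
I4: IS=9 RO=10 EX=15 WR=16  [struct: FPMUL busy until I1 writes@8]
I5: IS=17 RO=18 EX=23 WR=24  [struct: FPMUL busy until I4 writes@16]
I6: IS=18 RO=25 EX=28 WR=29  [RAW R2: wait I5 write@24]
I7: IS=25 RO=26 EX=31 WR=32  [struct: FPMUL busy until I5 writes@24]

cycle = 32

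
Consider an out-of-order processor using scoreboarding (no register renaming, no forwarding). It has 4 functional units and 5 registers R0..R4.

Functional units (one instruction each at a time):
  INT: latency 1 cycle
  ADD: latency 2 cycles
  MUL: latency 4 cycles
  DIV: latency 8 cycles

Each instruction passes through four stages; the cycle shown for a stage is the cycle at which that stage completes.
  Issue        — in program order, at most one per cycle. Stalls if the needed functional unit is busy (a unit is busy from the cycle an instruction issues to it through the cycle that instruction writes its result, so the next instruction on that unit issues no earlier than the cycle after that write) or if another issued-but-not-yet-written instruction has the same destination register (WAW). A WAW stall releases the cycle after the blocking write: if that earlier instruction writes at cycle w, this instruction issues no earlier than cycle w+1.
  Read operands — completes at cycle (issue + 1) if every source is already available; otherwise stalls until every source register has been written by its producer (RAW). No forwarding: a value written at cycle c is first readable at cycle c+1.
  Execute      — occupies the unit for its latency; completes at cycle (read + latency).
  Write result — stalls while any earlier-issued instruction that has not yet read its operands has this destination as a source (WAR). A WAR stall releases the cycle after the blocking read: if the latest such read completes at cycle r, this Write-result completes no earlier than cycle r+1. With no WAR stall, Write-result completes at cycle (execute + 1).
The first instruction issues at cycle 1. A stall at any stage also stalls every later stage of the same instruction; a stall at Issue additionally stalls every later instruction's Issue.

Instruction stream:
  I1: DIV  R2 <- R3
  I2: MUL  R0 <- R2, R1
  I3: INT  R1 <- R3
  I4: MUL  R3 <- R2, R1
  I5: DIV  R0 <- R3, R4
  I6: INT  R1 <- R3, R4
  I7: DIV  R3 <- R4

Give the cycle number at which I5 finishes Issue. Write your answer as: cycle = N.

cycle = 19

I1 -> (1, 2, 10, 11)
I2 -> (2, 12, 16, 17)  // RAW R2: wait I1 write@11
I3 -> (3, 4, 5, 13)  // WAR R1: wait I2 read@12
I4 -> (18, 19, 23, 24)  // struct: MUL busy until I2 writes@17
I5 -> (19, 25, 33, 34)  // RAW R3: wait I4 write@24
I6 -> (20, 25, 26, 27)  // RAW R3: wait I4 write@24
I7 -> (35, 36, 44, 45)  // struct: DIV busy until I5 writes@34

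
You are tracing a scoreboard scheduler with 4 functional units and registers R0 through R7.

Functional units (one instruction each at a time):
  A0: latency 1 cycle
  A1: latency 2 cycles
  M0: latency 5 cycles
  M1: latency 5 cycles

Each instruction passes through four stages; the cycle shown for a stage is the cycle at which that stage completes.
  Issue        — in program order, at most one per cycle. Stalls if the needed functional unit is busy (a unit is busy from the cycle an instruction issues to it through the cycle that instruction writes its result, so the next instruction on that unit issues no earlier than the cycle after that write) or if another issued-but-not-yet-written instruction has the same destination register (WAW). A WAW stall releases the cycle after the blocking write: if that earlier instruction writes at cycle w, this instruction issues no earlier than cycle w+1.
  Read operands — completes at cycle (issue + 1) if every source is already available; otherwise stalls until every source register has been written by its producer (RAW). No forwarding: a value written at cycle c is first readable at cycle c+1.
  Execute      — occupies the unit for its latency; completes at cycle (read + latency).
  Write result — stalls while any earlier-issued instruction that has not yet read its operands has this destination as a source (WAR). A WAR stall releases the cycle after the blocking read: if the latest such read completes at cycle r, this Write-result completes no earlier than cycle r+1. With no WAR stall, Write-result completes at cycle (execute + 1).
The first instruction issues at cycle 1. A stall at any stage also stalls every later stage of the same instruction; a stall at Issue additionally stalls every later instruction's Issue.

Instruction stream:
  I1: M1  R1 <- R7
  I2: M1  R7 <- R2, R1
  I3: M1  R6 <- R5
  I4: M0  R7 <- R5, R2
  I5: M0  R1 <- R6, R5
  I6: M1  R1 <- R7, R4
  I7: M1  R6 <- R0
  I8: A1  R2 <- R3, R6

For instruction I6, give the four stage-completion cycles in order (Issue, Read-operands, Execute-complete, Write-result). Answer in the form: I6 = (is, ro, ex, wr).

I6 = (34, 35, 40, 41)

  I1 | 1 | 2 | 7 | 8
  I2 | 9 | 10 | 15 | 16   struct: M1 busy until I1 writes@8
  I3 | 17 | 18 | 23 | 24   struct: M1 busy until I2 writes@16
  I4 | 18 | 19 | 24 | 25
  I5 | 26 | 27 | 32 | 33   struct: M0 busy until I4 writes@25
  I6 | 34 | 35 | 40 | 41   WAW R1: wait I5 write@33
  I7 | 42 | 43 | 48 | 49   struct: M1 busy until I6 writes@41
  I8 | 43 | 50 | 52 | 53   RAW R6: wait I7 write@49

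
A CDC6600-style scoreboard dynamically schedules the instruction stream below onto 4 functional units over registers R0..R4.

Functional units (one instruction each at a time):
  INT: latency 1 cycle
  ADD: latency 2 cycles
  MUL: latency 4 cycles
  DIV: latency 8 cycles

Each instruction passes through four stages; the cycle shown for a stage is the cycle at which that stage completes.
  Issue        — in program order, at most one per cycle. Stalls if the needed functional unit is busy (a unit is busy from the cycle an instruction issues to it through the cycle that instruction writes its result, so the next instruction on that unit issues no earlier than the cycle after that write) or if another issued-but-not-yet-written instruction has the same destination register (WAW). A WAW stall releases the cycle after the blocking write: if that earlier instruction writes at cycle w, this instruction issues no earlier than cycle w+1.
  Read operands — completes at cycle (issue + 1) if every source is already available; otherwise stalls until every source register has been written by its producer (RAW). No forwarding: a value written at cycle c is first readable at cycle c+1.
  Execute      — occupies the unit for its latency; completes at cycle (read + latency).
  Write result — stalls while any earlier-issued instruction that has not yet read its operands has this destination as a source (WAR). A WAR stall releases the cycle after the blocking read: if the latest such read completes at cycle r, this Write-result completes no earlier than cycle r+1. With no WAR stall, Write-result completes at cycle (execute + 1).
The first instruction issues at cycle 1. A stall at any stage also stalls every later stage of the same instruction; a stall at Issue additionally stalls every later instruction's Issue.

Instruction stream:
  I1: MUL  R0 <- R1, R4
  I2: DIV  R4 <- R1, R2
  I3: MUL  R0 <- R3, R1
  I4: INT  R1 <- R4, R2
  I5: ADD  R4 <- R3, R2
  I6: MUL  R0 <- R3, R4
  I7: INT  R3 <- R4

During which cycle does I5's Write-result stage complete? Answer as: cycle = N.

I1 -> (1, 2, 6, 7)
I2 -> (2, 3, 11, 12)
I3 -> (8, 9, 13, 14)  // struct: MUL busy until I1 writes@7
I4 -> (9, 13, 14, 15)  // RAW R4: wait I2 write@12
I5 -> (13, 14, 16, 17)  // WAW R4: wait I2 write@12
I6 -> (15, 18, 22, 23)  // struct: MUL busy until I3 writes@14, RAW R4: wait I5 write@17
I7 -> (16, 18, 19, 20)  // RAW R4: wait I5 write@17

cycle = 17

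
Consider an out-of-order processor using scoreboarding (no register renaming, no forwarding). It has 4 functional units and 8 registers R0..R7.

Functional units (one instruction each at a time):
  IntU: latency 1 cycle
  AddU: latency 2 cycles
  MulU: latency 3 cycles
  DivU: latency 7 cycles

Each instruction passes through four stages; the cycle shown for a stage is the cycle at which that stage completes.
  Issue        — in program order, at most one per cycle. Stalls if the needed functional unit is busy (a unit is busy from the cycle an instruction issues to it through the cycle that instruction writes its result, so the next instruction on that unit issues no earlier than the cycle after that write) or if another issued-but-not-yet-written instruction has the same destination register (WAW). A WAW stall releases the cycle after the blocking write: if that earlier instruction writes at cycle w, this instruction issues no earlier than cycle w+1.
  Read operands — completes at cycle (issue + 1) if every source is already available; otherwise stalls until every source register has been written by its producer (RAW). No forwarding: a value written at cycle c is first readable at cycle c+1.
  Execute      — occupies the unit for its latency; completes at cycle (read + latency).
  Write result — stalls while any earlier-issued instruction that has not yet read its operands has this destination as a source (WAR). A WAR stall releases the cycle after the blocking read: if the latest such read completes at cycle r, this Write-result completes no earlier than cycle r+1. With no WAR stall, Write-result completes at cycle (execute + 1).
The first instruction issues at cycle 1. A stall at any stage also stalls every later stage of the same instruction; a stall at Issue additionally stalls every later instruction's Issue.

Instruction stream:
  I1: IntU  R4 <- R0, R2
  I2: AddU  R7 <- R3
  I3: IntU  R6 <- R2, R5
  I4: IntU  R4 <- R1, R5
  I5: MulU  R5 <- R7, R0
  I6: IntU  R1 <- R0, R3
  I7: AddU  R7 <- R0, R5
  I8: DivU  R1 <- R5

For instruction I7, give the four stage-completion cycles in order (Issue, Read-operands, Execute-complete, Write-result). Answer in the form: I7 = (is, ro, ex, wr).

I7 = (14, 16, 18, 19)

t=1  I1 issues→IntU
t=2  I1 reads, I2 issues→AddU
t=3  I1 exec-done, I2 reads
t=4  I1 writes R4
t=5  I2 exec-done, I3 issues→IntU
t=6  I2 writes R7, I3 reads
t=7  I3 exec-done
t=8  I3 writes R6
t=9  I4 issues→IntU
t=10  I4 reads, I5 issues→MulU
t=11  I4 exec-done, I5 reads
t=12  I4 writes R4
t=13  I6 issues→IntU
t=14  I5 exec-done, I6 reads, I7 issues→AddU
t=15  I5 writes R5, I6 exec-done
t=16  I6 writes R1, I7 reads
t=17  I8 issues→DivU
t=18  I7 exec-done, I8 reads
t=19  I7 writes R7
t=25  I8 exec-done
t=26  I8 writes R1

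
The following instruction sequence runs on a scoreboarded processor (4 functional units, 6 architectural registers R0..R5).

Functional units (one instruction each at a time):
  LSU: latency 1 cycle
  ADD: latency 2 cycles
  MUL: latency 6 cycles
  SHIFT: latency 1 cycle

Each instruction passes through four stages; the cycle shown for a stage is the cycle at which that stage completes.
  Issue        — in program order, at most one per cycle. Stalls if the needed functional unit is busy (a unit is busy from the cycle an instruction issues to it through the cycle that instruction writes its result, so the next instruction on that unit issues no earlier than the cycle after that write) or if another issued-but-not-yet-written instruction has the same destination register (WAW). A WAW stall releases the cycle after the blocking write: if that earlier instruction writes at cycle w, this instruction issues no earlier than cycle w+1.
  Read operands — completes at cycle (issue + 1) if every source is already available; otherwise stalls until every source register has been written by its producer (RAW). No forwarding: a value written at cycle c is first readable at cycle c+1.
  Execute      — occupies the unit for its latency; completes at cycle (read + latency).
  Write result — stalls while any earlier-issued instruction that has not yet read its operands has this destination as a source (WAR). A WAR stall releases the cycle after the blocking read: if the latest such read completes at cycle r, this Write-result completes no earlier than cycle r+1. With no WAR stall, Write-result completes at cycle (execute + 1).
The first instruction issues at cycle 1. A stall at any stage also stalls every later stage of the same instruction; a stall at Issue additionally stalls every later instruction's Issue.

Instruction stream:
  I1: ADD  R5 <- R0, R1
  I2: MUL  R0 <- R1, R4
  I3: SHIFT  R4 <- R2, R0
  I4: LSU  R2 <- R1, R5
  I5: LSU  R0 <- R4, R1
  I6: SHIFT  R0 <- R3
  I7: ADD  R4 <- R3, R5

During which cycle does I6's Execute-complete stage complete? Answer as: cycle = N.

cycle = 19

1) issue 1, read 2, done 4, write 5
2) issue 2, read 3, done 9, write 10
3) issue 3, read 11, done 12, write 13  <RAW R0: wait I2 write@10>
4) issue 4, read 6, done 7, write 12  <RAW R5: wait I1 write@5 / WAR R2: wait I3 read@11>
5) issue 13, read 14, done 15, write 16  <struct: LSU busy until I4 writes@12>
6) issue 17, read 18, done 19, write 20  <WAW R0: wait I5 write@16>
7) issue 18, read 19, done 21, write 22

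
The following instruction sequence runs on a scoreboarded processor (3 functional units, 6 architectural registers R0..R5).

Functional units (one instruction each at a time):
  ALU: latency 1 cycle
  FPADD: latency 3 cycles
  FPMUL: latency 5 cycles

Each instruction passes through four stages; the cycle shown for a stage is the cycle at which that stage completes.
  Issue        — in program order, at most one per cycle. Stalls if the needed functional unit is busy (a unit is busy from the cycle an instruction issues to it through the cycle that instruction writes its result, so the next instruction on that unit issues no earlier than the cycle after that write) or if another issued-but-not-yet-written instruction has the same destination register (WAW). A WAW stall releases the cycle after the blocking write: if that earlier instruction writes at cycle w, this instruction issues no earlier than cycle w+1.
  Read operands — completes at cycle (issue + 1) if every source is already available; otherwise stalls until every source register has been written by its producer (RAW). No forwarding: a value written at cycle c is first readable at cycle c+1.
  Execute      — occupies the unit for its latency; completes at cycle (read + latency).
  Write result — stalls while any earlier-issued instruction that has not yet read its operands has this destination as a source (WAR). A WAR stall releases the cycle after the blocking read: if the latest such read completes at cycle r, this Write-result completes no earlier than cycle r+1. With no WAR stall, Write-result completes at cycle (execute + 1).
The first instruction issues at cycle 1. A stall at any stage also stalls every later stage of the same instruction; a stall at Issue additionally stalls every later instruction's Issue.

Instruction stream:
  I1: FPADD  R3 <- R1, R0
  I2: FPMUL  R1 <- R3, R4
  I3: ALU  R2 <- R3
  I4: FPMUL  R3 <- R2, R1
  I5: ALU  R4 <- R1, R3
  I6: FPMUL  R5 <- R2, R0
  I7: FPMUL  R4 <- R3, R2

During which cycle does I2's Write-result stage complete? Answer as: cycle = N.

cycle = 13

c1: I1 issues→FPADD
c2: I1 reads | I2 issues→FPMUL
c3: I3 issues→ALU
c5: I1 exec-done
c6: I1 writes R3
c7: I2 reads | I3 reads
c8: I3 exec-done
c9: I3 writes R2
c12: I2 exec-done
c13: I2 writes R1
c14: I4 issues→FPMUL
c15: I4 reads | I5 issues→ALU
c20: I4 exec-done
c21: I4 writes R3
c22: I5 reads | I6 issues→FPMUL
c23: I5 exec-done | I6 reads
c24: I5 writes R4
c28: I6 exec-done
c29: I6 writes R5
c30: I7 issues→FPMUL
c31: I7 reads
c36: I7 exec-done
c37: I7 writes R4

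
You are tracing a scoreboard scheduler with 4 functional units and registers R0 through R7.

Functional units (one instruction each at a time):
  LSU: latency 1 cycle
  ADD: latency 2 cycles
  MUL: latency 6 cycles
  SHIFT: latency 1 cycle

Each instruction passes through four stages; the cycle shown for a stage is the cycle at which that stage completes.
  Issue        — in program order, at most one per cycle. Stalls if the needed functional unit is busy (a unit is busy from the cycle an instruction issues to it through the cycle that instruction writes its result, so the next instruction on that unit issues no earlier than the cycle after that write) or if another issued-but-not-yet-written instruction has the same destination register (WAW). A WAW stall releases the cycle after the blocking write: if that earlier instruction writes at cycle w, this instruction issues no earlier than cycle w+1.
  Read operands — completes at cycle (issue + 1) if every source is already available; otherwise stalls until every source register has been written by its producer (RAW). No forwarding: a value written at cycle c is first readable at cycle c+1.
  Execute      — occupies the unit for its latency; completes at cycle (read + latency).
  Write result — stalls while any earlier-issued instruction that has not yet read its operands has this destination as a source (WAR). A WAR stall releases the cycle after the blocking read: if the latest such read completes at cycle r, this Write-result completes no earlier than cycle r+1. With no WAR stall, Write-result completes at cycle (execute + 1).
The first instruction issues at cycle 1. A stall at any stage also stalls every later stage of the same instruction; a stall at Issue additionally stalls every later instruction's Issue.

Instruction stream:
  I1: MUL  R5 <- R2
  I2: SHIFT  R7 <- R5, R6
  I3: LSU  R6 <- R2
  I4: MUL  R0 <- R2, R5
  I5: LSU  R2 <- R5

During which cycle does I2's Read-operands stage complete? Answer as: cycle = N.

  I1 | 1 | 2 | 8 | 9
  I2 | 2 | 10 | 11 | 12   RAW R5: wait I1 write@9
  I3 | 3 | 4 | 5 | 11   WAR R6: wait I2 read@10
  I4 | 10 | 11 | 17 | 18   struct: MUL busy until I1 writes@9
  I5 | 12 | 13 | 14 | 15   struct: LSU busy until I3 writes@11

cycle = 10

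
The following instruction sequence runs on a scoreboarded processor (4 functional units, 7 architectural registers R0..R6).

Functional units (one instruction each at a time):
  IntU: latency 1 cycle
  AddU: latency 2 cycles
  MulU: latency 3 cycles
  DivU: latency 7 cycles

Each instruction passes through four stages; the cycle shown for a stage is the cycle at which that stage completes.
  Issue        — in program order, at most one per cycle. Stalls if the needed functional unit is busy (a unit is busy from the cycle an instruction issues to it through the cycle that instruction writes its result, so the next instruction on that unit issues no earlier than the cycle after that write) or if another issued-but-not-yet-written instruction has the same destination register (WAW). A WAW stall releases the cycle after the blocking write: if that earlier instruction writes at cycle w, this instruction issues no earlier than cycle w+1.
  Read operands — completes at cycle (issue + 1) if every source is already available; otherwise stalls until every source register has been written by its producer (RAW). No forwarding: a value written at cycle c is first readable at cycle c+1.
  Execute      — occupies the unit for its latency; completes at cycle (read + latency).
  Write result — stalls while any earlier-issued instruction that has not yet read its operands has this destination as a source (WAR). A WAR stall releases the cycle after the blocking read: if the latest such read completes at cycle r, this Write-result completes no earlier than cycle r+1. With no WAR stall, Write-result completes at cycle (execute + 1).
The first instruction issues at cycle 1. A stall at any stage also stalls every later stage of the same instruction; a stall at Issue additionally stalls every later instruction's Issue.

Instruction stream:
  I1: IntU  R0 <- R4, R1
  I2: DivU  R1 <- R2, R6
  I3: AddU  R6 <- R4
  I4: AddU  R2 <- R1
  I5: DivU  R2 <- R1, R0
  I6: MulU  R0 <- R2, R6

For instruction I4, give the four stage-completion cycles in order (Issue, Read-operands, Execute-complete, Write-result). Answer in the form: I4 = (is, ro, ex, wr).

I4 = (8, 12, 14, 15)

cycle 1: issue I1 (IntU)
cycle 2: I1 read-ops | issue I2 (DivU)
cycle 3: I1 finished on IntU | I2 read-ops | issue I3 (AddU)
cycle 4: I1→R0 | I3 read-ops
cycle 6: I3 finished on AddU
cycle 7: I3→R6
cycle 8: issue I4 (AddU)
cycle 10: I2 finished on DivU
cycle 11: I2→R1
cycle 12: I4 read-ops
cycle 14: I4 finished on AddU
cycle 15: I4→R2
cycle 16: issue I5 (DivU)
cycle 17: I5 read-ops | issue I6 (MulU)
cycle 24: I5 finished on DivU
cycle 25: I5→R2
cycle 26: I6 read-ops
cycle 29: I6 finished on MulU
cycle 30: I6→R0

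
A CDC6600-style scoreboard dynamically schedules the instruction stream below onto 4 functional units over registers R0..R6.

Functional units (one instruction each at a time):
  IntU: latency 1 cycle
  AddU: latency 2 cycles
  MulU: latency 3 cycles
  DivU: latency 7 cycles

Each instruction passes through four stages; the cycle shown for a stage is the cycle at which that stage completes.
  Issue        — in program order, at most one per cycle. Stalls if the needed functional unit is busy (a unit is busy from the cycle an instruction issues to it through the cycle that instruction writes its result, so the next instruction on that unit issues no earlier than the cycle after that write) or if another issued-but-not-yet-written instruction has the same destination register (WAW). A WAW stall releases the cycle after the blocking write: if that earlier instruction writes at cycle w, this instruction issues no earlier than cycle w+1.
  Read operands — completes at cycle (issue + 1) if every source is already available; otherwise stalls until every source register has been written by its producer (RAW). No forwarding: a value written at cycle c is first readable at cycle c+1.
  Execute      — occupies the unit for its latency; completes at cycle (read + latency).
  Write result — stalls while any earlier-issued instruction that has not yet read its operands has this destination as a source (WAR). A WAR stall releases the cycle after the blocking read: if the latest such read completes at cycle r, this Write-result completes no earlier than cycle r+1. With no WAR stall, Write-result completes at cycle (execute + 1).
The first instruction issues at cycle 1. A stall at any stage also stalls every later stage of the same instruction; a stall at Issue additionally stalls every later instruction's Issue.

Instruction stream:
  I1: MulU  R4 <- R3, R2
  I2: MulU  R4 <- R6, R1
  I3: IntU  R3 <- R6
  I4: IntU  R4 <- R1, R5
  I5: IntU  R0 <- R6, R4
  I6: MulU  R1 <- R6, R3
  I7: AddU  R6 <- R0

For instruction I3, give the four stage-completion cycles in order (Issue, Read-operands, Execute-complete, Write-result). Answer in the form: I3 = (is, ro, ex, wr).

c1: I1 dispatched to MulU
c2: I1 operands ready
c5: I1 complete
c6: R4←I1
c7: I2 dispatched to MulU
c8: I2 operands ready · I3 dispatched to IntU
c9: I3 operands ready
c10: I3 complete
c11: I2 complete · R3←I3
c12: R4←I2
c13: I4 dispatched to IntU
c14: I4 operands ready
c15: I4 complete
c16: R4←I4
c17: I5 dispatched to IntU
c18: I5 operands ready · I6 dispatched to MulU
c19: I5 complete · I6 operands ready · I7 dispatched to AddU
c20: R0←I5
c21: I7 operands ready
c22: I6 complete
c23: R1←I6 · I7 complete
c24: R6←I7

I3 = (8, 9, 10, 11)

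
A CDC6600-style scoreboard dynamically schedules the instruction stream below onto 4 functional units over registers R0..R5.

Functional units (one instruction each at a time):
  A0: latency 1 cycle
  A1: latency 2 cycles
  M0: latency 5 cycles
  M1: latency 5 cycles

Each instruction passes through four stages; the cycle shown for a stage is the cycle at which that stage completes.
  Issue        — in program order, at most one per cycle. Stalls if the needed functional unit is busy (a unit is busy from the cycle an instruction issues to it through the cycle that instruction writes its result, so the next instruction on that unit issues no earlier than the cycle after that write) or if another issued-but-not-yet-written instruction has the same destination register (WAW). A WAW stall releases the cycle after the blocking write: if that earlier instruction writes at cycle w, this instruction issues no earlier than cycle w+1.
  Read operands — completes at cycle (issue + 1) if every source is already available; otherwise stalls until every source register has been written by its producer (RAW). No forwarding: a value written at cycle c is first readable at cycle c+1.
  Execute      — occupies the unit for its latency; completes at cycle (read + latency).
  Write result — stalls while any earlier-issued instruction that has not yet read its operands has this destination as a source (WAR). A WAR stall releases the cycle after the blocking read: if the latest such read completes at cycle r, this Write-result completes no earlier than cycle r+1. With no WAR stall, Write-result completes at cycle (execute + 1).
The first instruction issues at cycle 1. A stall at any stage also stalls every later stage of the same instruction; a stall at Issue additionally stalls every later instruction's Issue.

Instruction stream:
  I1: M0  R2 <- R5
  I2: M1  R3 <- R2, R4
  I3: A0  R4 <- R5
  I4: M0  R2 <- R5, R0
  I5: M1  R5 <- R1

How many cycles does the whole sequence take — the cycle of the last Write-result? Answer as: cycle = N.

I1 -> (1, 2, 7, 8)
I2 -> (2, 9, 14, 15)  // RAW R2: wait I1 write@8
I3 -> (3, 4, 5, 10)  // WAR R4: wait I2 read@9
I4 -> (9, 10, 15, 16)  // struct: M0 busy until I1 writes@8
I5 -> (16, 17, 22, 23)  // struct: M1 busy until I2 writes@15

cycle = 23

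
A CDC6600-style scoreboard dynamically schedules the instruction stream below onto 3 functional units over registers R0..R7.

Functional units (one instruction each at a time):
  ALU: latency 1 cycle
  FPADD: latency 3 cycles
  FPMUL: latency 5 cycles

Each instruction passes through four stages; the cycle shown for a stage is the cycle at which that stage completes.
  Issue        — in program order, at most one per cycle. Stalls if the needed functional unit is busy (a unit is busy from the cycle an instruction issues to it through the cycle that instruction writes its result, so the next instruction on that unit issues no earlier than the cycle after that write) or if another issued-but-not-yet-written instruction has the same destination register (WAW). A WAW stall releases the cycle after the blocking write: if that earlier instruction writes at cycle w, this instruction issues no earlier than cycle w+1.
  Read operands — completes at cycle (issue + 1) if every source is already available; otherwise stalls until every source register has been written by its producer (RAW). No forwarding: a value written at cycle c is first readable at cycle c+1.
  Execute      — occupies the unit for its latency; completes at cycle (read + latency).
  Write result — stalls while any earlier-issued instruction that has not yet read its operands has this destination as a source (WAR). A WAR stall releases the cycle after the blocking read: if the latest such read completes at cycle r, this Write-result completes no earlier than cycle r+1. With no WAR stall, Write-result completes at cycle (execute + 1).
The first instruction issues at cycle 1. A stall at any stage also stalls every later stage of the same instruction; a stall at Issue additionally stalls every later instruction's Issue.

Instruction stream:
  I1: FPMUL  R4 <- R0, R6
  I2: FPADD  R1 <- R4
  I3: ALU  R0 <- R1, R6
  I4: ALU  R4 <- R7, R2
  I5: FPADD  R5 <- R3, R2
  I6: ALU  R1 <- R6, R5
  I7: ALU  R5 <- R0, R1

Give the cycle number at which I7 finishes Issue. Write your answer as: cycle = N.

1) issue 1, read 2, done 7, write 8
2) issue 2, read 9, done 12, write 13  <RAW R4: wait I1 write@8>
3) issue 3, read 14, done 15, write 16  <RAW R1: wait I2 write@13>
4) issue 17, read 18, done 19, write 20  <struct: ALU busy until I3 writes@16>
5) issue 18, read 19, done 22, write 23
6) issue 21, read 24, done 25, write 26  <struct: ALU busy until I4 writes@20 / RAW R5: wait I5 write@23>
7) issue 27, read 28, done 29, write 30  <struct: ALU busy until I6 writes@26>

cycle = 27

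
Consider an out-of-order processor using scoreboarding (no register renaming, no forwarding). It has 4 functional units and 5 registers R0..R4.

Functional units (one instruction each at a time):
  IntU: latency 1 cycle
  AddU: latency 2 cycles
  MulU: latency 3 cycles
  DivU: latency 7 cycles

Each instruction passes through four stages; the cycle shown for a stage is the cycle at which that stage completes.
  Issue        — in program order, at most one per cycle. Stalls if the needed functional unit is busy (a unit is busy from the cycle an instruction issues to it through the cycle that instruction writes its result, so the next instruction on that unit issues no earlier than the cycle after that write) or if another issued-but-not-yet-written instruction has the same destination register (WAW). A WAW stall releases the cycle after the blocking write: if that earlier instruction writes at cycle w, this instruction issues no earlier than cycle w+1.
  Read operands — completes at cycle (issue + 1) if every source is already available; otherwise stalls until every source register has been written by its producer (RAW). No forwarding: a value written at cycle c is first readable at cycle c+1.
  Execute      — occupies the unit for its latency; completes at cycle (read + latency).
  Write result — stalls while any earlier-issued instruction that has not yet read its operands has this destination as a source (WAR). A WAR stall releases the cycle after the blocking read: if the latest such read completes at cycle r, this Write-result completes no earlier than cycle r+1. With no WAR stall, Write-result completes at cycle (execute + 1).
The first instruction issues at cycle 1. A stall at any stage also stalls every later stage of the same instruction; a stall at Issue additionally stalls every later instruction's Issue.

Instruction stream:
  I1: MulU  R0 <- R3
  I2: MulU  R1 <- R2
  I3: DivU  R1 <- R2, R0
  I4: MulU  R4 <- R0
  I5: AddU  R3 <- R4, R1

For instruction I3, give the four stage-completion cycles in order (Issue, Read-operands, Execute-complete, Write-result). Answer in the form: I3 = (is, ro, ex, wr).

1) issue 1, read 2, done 5, write 6
2) issue 7, read 8, done 11, write 12  <struct: MulU busy until I1 writes@6>
3) issue 13, read 14, done 21, write 22  <WAW R1: wait I2 write@12>
4) issue 14, read 15, done 18, write 19
5) issue 15, read 23, done 25, write 26  <RAW R1: wait I3 write@22>

I3 = (13, 14, 21, 22)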